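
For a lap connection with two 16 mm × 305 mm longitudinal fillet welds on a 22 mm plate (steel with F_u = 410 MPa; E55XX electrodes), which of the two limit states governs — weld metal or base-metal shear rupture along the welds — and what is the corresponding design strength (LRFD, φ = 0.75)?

E55XX → F_EXX = 550 MPa.
t_e = 0.707 × 16 = 11.31 mm; L = 610 mm.
Weld metal: φR_n = 0.75 × 0.6 × 550 × 11.31 × 610 × 10⁻³ = 1708 kN.
Base metal (shear rupture): φR_n = 0.75 × 0.6 × 410 × 22 × 610 × 10⁻³ = 2476 kN.
Governing: weld metal.

φR_n ≈ 1710 kN (weld metal governs)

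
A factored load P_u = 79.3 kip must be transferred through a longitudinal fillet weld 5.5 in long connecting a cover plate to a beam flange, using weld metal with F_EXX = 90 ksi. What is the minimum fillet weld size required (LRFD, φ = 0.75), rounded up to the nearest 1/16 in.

Total weld length L = 5.5 in.
Required throat t_e = P_u / (φ × 0.6 F_EXX × L) = 79.3 / (0.75 × 0.6 × 90 × 5.5) = 0.356 in.
Required leg w = t_e / 0.707 = 0.5035 in → use 9/16 in.

w = 9/16 in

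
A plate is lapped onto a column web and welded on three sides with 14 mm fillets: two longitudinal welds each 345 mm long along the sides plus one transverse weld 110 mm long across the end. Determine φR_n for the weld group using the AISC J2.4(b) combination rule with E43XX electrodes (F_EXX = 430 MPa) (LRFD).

t_e = 0.707 × 14 = 9.898 mm.
R_nwl = 0.6 × 430 × 9.898 × 690 × 10⁻³ = 1762 kN (longitudinal, 2 welds).
R_nwt = 0.6 × 430 × 9.898 × 110 × 10⁻³ = 280.9 kN (transverse, base value).
(i) R_nwl + R_nwt = 2043 kN; (ii) 0.85 R_nwl + 1.5 R_nwt = 1919 kN.
R_n = max = 2043 kN [governs: (i)]; φR_n = 1532 kN.

φR_n ≈ 1530 kN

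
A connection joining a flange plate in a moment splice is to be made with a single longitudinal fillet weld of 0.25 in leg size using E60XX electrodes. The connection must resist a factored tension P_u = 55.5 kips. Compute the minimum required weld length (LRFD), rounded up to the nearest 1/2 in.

E60XX → F_EXX = 60 ksi.
Throat t_e = 0.707 × 0.25 = 0.1767 in.
φr_n = 0.75 × 0.6 × 60 × 0.1767 = 4.772 kips/in.
L_req = P_u / φr_n = 55.5 / 4.772 = 11.63 in total.
Round up → use L = 12 in.

L = 12 in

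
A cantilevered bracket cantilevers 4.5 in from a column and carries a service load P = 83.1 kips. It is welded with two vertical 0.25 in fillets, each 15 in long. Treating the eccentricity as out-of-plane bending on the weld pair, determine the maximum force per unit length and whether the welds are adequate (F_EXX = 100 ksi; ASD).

L_w = 2 × 15 = 30 in; section modulus (unit throat) S = 2 × L²/6 = 75 in².
Direct shear f_v = P/L_w = 83.1/30 = 2.77 kip/in.
Moment M = P × e = 83.1 × 4.5 = 373.95 kip·in; bending f_b = M/S = 4.986 kip/in.
f_max = √(f_v² + f_b²) = √(2.77² + 4.986²) = 5.704 kip/in.
r_n/Ω = (1/2.0) × 0.6 × 100 × (0.707 × 0.25) = 5.302 kip/in → NOT adequate.

f_max ≈ 5.7 kip/in; NOT adequate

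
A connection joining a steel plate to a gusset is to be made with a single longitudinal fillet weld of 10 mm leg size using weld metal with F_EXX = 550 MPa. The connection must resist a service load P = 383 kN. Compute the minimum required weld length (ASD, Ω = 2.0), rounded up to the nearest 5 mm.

Throat t_e = 0.707 × 10 = 7.07 mm.
r_n/Ω = (0.6 × 550 × 7.07) / 2.0 = 1167 N/mm = 1.167 kN/mm.
L_req = P / (r_n/Ω) = 383 / 1.167 = 328.3 mm total.
Round up → use L = 330 mm.

L = 330 mm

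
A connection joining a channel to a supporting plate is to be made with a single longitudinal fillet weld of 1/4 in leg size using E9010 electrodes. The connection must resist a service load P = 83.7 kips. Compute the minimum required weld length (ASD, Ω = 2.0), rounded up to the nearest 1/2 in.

E90XX → F_EXX = 90 ksi.
Throat t_e = 0.707 × 0.25 = 0.1767 in.
r_n/Ω = (0.6 × 90 × 0.1767) / 2.0 = 4.772 kip/in.
L_req = P / (r_n/Ω) = 83.7 / 4.772 = 17.54 in total.
Round up → use L = 18 in.

L = 18 in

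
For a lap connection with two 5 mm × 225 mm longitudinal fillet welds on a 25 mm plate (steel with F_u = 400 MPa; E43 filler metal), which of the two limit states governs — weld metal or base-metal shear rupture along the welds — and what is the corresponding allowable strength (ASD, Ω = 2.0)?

E43XX → F_EXX = 430 MPa.
t_e = 0.707 × 5 = 3.535 mm; L = 450 mm.
Weld metal: R_n/Ω = (1/2.0) × 0.6 × 430 × 3.535 × 450 × 10⁻³ = 205.2 kN.
Base metal (shear rupture): R_n/Ω = (1/2.0) × 0.6 × 400 × 25 × 450 × 10⁻³ = 1350 kN.
Governing: weld metal.

R_n/Ω ≈ 205 kN (weld metal governs)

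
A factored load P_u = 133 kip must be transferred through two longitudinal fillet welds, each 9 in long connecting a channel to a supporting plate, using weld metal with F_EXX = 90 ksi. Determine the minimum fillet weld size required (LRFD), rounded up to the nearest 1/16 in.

w = 5/16 in

Total weld length L = 18 in.
Required throat t_e = P_u / (φ × 0.6 F_EXX × L) = 133 / (0.75 × 0.6 × 90 × 18) = 0.1824 in.
Required leg w = t_e / 0.707 = 0.2581 in → use 5/16 in.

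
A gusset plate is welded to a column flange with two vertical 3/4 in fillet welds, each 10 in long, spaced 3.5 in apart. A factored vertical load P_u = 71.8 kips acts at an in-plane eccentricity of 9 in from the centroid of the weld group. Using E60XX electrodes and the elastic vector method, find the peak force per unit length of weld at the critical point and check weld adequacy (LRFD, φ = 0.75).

f_max ≈ 16.6 kip/in; NOT adequate

E60XX → F_EXX = 60 ksi.
Total weld length L_w = 20 in. Treat welds as unit-width lines.
Polar moment about centroid: J = 2[d³/12 + d(b/2)²] = 2[10³/12 + 10×1.75²] = 227.9 in³.
Direct shear f_v = P/L_w = 71.8 / 20 = 3.59 kip/in (vertical).
Torsion M = P·e = 71.8 × 9 = 646.2 kip·in.
Critical point at (x, y) = (1.75, 5) from centroid. f_tx = M·y/J = 14.18 kip/in; f_ty = M·x/J = 4.962 kip/in.
Resultant f_max = √[f_tx² + (f_v + f_ty)²] = √[14.18² + (3.59 + 4.962)²] = 16.56 kip/in.
Capacity per unit length: φr_n = 0.75 × 0.6 × 60 × (0.707 × 0.75) = 14.32 kip/in.
16.56 > 14.32 → NOT adequate.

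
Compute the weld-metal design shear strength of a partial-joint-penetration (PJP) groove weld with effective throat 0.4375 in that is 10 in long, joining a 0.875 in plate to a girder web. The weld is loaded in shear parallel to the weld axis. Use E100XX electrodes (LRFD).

E100XX → F_EXX = 100 ksi.
Effective throat (given) t_e = 0.4375 in.
A_we = 0.4375 × 10 = 4.375 in².
F_nw = 0.6 F_EXX = 60 ksi.
φR_n = 0.75 × 60 × 4.375 = 196.9 kips.

φR_n ≈ 197 kips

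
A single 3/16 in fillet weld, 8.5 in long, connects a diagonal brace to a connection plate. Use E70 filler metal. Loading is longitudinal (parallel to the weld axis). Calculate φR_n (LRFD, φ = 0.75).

E70XX → F_EXX = 70 ksi.
Effective throat t_e = 0.707 × 0.1875 = 0.1326 in.
Total length L = 8.5 in; A_we = 0.1326 × 8.5 = 1.127 in².
F_nw = 0.6 F_EXX = 0.6 × 70 = 42 ksi.
φR_n = 0.75 × 42 × 1.127 = 35.49 kips.

φR_n ≈ 35.5 kips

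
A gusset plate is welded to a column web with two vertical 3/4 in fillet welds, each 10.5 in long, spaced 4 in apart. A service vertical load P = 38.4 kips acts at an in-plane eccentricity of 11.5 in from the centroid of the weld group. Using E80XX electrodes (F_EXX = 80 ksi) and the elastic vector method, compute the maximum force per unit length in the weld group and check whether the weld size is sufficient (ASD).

Total weld length L_w = 21 in. Treat welds as unit-width lines.
Polar moment about centroid: J = 2[d³/12 + d(b/2)²] = 2[10.5³/12 + 10.5×2²] = 276.9 in³.
Direct shear f_v = P/L_w = 38.4 / 21 = 1.829 kip/in (vertical).
Torsion M = P·e = 38.4 × 11.5 = 441.6 kip·in.
Critical point at (x, y) = (2, 5.25) from centroid. f_tx = M·y/J = 8.372 kip/in; f_ty = M·x/J = 3.189 kip/in.
Resultant f_max = √[f_tx² + (f_v + f_ty)²] = √[8.372² + (1.829 + 3.189)²] = 9.76 kip/in.
Capacity per unit length: r_n/Ω = (1/2.0) × 0.6 × 80 × (0.707 × 0.75) = 12.73 kip/in.
9.76 ≤ 12.73 → adequate.

f_max ≈ 9.76 kip/in; adequate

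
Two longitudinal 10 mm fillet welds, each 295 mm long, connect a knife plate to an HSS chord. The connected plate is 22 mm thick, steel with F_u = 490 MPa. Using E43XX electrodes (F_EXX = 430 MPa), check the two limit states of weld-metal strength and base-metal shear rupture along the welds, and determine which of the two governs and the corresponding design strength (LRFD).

t_e = 0.707 × 10 = 7.07 mm; L = 590 mm.
Weld metal: φR_n = 0.75 × 0.6 × 430 × 7.07 × 590 × 10⁻³ = 807.1 kN.
Base metal (shear rupture): φR_n = 0.75 × 0.6 × 490 × 22 × 590 × 10⁻³ = 2862 kN.
Governing: weld metal.

φR_n ≈ 807 kN (weld metal governs)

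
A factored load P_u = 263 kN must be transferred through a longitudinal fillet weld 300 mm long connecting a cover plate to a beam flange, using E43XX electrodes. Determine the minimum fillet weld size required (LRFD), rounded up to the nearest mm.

w = 7 mm

E43XX → F_EXX = 430 MPa.
Total weld length L = 300 mm.
Required throat t_e = P_u / (φ × 0.6 F_EXX × L) = 263 / (0.75 × 0.6 × 430 × 300 × 10⁻³) = 4.531 mm.
Required leg w = t_e / 0.707 = 6.408 mm → use 7 mm.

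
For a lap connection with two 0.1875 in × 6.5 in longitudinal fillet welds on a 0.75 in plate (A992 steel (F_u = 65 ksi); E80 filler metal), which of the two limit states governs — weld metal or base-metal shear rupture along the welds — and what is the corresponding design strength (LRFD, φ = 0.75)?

E80XX → F_EXX = 80 ksi.
t_e = 0.707 × 0.1875 = 0.1326 in; L = 13 in.
Weld metal: φR_n = 0.75 × 0.6 × 80 × 0.1326 × 13 = 62.04 kip.
Base metal (shear rupture): φR_n = 0.75 × 0.6 × 65 × 0.75 × 13 = 285.2 kip.
Governing: weld metal.

φR_n ≈ 62 kip (weld metal governs)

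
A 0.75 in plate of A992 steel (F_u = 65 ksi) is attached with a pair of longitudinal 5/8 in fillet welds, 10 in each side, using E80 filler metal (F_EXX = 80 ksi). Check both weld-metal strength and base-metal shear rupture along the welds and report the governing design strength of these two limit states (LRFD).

φR_n ≈ 318 kips (weld metal governs)

t_e = 0.707 × 0.625 = 0.4419 in; L = 20 in.
Weld metal: φR_n = 0.75 × 0.6 × 80 × 0.4419 × 20 = 318.1 kips.
Base metal (shear rupture): φR_n = 0.75 × 0.6 × 65 × 0.75 × 20 = 438.8 kips.
Governing: weld metal.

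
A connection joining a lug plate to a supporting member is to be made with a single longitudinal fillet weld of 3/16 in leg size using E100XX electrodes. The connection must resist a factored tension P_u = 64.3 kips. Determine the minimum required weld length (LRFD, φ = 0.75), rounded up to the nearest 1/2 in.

E100XX → F_EXX = 100 ksi.
Throat t_e = 0.707 × 0.1875 = 0.1326 in.
φr_n = 0.75 × 0.6 × 100 × 0.1326 = 5.965 kips/in.
L_req = P_u / φr_n = 64.3 / 5.965 = 10.78 in total.
Round up → use L = 11 in.

L = 11 in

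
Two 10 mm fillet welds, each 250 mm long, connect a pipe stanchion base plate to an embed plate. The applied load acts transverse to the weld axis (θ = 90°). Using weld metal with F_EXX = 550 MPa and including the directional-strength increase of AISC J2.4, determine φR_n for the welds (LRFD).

φR_n ≈ 1310 kN

t_e = 0.707 × 10 = 7.07 mm; A_we = 7.07 × 500 = 3535 mm².
Directional factor: 1.0 + 0.5 sin^1.5(90°) = 1.5.
F_nw = 0.6 × 550 × 1.5 = 495 MPa.
φR_n = 0.75 × 495 × 3535 × 10⁻³ = 1312 kN.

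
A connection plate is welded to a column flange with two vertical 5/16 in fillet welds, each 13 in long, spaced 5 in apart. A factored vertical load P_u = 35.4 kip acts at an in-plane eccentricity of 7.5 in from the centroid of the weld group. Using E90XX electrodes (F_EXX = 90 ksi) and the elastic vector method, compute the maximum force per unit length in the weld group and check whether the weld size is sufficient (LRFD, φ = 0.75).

Total weld length L_w = 26 in. Treat welds as unit-width lines.
Polar moment about centroid: J = 2[d³/12 + d(b/2)²] = 2[13³/12 + 13×2.5²] = 528.7 in³.
Direct shear f_v = P/L_w = 35.4 / 26 = 1.362 kip/in (vertical).
Torsion M = P·e = 35.4 × 7.5 = 265.5 kip·in.
Critical point at (x, y) = (2.5, 6.5) from centroid. f_tx = M·y/J = 3.264 kip/in; f_ty = M·x/J = 1.256 kip/in.
Resultant f_max = √[f_tx² + (f_v + f_ty)²] = √[3.264² + (1.362 + 1.256)²] = 4.184 kip/in.
Capacity per unit length: φr_n = 0.75 × 0.6 × 90 × (0.707 × 0.3125) = 8.948 kip/in.
4.184 ≤ 8.948 → adequate.

f_max ≈ 4.18 kip/in; adequate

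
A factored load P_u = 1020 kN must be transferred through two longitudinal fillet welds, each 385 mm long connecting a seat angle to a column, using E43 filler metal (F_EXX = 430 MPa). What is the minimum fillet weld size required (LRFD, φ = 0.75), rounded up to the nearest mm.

Total weld length L = 770 mm.
Required throat t_e = P_u / (φ × 0.6 F_EXX × L) = 1020 / (0.75 × 0.6 × 430 × 770 × 10⁻³) = 6.846 mm.
Required leg w = t_e / 0.707 = 9.683 mm → use 10 mm.

w = 10 mm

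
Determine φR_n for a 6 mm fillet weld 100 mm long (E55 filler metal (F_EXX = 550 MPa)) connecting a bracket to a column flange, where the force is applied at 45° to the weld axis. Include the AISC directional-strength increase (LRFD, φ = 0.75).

φR_n ≈ 136 kN

t_e = 0.707 × 6 = 4.242 mm; A_we = 4.242 × 100 = 424.2 mm².
Directional factor: 1.0 + 0.5 sin^1.5(45°) = 1.297.
F_nw = 0.6 × 550 × 1.297 = 428.1 MPa.
φR_n = 0.75 × 428.1 × 424.2 × 10⁻³ = 136.2 kN.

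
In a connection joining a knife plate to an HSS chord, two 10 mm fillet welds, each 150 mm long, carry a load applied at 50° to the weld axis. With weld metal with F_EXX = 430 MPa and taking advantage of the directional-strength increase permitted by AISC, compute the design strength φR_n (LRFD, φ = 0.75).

φR_n ≈ 548 kN

t_e = 0.707 × 10 = 7.07 mm; A_we = 7.07 × 300 = 2121 mm².
Directional factor: 1.0 + 0.5 sin^1.5(50°) = 1.335.
F_nw = 0.6 × 430 × 1.335 = 344.5 MPa.
φR_n = 0.75 × 344.5 × 2121 × 10⁻³ = 548 kN.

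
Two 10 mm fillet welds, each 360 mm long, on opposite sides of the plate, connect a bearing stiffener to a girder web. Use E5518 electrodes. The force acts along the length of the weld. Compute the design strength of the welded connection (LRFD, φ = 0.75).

E55XX → F_EXX = 550 MPa.
Effective throat t_e = 0.707 × 10 = 7.07 mm.
Total length L = 720 mm; A_we = 7.07 × 720 = 5090 mm².
F_nw = 0.6 F_EXX = 0.6 × 550 = 330 MPa.
φR_n = 0.75 × 330 × 5090 × 10⁻³ = 1260 kN.

φR_n ≈ 1260 kN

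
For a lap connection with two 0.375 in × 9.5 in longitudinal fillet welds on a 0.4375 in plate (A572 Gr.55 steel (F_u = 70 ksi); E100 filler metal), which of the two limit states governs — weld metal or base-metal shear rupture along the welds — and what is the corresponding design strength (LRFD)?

E100XX → F_EXX = 100 ksi.
t_e = 0.707 × 0.375 = 0.2651 in; L = 19 in.
Weld metal: φR_n = 0.75 × 0.6 × 100 × 0.2651 × 19 = 226.7 kip.
Base metal (shear rupture): φR_n = 0.75 × 0.6 × 70 × 0.4375 × 19 = 261.8 kip.
Governing: weld metal.

φR_n ≈ 227 kip (weld metal governs)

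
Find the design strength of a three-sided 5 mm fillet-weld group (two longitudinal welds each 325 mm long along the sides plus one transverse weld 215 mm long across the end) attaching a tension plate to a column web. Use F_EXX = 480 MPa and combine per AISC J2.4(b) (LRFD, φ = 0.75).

φR_n ≈ 668 kN

t_e = 0.707 × 5 = 3.535 mm.
R_nwl = 0.6 × 480 × 3.535 × 650 × 10⁻³ = 661.8 kN (longitudinal, 2 welds).
R_nwt = 0.6 × 480 × 3.535 × 215 × 10⁻³ = 218.9 kN (transverse, base value).
(i) R_nwl + R_nwt = 880.6 kN; (ii) 0.85 R_nwl + 1.5 R_nwt = 890.8 kN.
R_n = max = 890.8 kN [governs: (ii)]; φR_n = 668.1 kN.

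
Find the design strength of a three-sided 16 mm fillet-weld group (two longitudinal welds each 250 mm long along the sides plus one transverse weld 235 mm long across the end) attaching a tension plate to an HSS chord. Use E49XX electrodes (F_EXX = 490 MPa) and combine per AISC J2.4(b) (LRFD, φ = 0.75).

φR_n ≈ 1940 kN

t_e = 0.707 × 16 = 11.31 mm.
R_nwl = 0.6 × 490 × 11.31 × 500 × 10⁻³ = 1663 kN (longitudinal, 2 welds).
R_nwt = 0.6 × 490 × 11.31 × 235 × 10⁻³ = 781.5 kN (transverse, base value).
(i) R_nwl + R_nwt = 2444 kN; (ii) 0.85 R_nwl + 1.5 R_nwt = 2586 kN.
R_n = max = 2586 kN [governs: (ii)]; φR_n = 1939 kN.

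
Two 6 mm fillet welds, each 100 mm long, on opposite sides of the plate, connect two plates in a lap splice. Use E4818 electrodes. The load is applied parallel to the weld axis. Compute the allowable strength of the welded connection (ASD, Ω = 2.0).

R_n/Ω ≈ 122 kN

E48XX → F_EXX = 480 MPa.
Effective throat t_e = 0.707 × 6 = 4.242 mm.
Total length L = 200 mm; A_we = 4.242 × 200 = 848.4 mm².
F_nw = 0.6 F_EXX = 0.6 × 480 = 288 MPa.
R_n = 288 × 848.4 × 10⁻³ = 244.3 kN; R_n/Ω = 244.3/2.0 = 122.2 kN.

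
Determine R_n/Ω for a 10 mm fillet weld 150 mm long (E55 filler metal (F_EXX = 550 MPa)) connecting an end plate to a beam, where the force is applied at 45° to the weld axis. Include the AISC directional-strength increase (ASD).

R_n/Ω ≈ 227 kN

t_e = 0.707 × 10 = 7.07 mm; A_we = 7.07 × 150 = 1060 mm².
Directional factor: 1.0 + 0.5 sin^1.5(45°) = 1.297.
F_nw = 0.6 × 550 × 1.297 = 428.1 MPa.
R_n/Ω = (428.1 × 1060) / 2.0 × 10⁻³ = 227 kN.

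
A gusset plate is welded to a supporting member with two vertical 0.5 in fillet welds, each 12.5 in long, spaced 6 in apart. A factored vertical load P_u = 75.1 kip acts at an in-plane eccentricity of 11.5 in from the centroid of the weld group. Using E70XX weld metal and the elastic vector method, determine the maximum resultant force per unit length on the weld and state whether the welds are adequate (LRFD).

f_max ≈ 12.5 kip/in; NOT adequate

E70XX → F_EXX = 70 ksi.
Total weld length L_w = 25 in. Treat welds as unit-width lines.
Polar moment about centroid: J = 2[d³/12 + d(b/2)²] = 2[12.5³/12 + 12.5×3²] = 550.5 in³.
Direct shear f_v = P/L_w = 75.1 / 25 = 3.004 kip/in (vertical).
Torsion M = P·e = 75.1 × 11.5 = 863.65 kip·in.
Critical point at (x, y) = (3, 6.25) from centroid. f_tx = M·y/J = 9.805 kip/in; f_ty = M·x/J = 4.706 kip/in.
Resultant f_max = √[f_tx² + (f_v + f_ty)²] = √[9.805² + (3.004 + 4.706)²] = 12.47 kip/in.
Capacity per unit length: φr_n = 0.75 × 0.6 × 70 × (0.707 × 0.5) = 11.14 kip/in.
12.47 > 11.14 → NOT adequate.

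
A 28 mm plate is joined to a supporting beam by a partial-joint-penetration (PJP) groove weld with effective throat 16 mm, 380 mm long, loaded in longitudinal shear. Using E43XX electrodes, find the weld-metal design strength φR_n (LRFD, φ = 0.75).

E43XX → F_EXX = 430 MPa.
Effective throat (given) t_e = 16 mm.
A_we = 16 × 380 = 6080 mm².
F_nw = 0.6 F_EXX = 258 MPa.
φR_n = 0.75 × 258 × 6080 × 10⁻³ = 1176 kN.

φR_n ≈ 1180 kN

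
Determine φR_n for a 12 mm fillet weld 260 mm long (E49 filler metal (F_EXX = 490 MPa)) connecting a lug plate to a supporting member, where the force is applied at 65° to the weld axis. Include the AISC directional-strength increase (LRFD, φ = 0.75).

φR_n ≈ 696 kN

t_e = 0.707 × 12 = 8.484 mm; A_we = 8.484 × 260 = 2206 mm².
Directional factor: 1.0 + 0.5 sin^1.5(65°) = 1.431.
F_nw = 0.6 × 490 × 1.431 = 420.8 MPa.
φR_n = 0.75 × 420.8 × 2206 × 10⁻³ = 696.2 kN.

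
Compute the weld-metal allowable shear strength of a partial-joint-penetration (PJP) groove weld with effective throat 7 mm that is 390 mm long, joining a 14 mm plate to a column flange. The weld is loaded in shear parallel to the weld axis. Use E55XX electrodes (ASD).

E55XX → F_EXX = 550 MPa.
Effective throat (given) t_e = 7 mm.
A_we = 7 × 390 = 2730 mm².
F_nw = 0.6 F_EXX = 330 MPa.
R_n/Ω = (330 × 2730) / 2.0 × 10⁻³ = 450.4 kN.

R_n/Ω ≈ 450 kN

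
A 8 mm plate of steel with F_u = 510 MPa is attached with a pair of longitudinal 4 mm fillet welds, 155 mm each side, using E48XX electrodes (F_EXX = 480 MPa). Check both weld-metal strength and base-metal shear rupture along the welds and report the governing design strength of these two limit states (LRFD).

t_e = 0.707 × 4 = 2.828 mm; L = 310 mm.
Weld metal: φR_n = 0.75 × 0.6 × 480 × 2.828 × 310 × 10⁻³ = 189.4 kN.
Base metal (shear rupture): φR_n = 0.75 × 0.6 × 510 × 8 × 310 × 10⁻³ = 569.2 kN.
Governing: weld metal.

φR_n ≈ 189 kN (weld metal governs)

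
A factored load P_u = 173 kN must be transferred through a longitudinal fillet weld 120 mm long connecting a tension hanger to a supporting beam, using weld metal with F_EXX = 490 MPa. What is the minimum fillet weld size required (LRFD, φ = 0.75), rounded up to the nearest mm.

w = 10 mm

Total weld length L = 120 mm.
Required throat t_e = P_u / (φ × 0.6 F_EXX × L) = 173 / (0.75 × 0.6 × 490 × 120 × 10⁻³) = 6.538 mm.
Required leg w = t_e / 0.707 = 9.248 mm → use 10 mm.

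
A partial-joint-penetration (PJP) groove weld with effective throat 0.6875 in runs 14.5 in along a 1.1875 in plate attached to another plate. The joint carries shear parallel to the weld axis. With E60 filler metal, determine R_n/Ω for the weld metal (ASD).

R_n/Ω ≈ 179 kips

E60XX → F_EXX = 60 ksi.
Effective throat (given) t_e = 0.6875 in.
A_we = 0.6875 × 14.5 = 9.969 in².
F_nw = 0.6 F_EXX = 36 ksi.
R_n/Ω = (36 × 9.969) / 2.0 = 179.4 kips.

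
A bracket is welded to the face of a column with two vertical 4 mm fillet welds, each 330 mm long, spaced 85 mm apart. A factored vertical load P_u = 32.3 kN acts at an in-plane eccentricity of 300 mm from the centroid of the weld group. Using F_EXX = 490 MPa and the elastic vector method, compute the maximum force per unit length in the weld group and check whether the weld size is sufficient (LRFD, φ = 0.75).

f_max ≈ 247 N/mm; adequate

Total weld length L_w = 660 mm. Treat welds as unit-width lines.
Polar moment about centroid: J = 2[d³/12 + d(b/2)²] = 2[330³/12 + 330×42.5²] = 7182000 mm³.
Direct shear f_v = P/L_w = 32.3×10³ / 660 = 48.94 N/mm (vertical).
Torsion M = P·e = 32.3×10³ × 300 = 9690000 N·mm.
Critical point at (x, y) = (42.5, 165) from centroid. f_tx = M·y/J = 222.6 N/mm; f_ty = M·x/J = 57.34 N/mm.
Resultant f_max = √[f_tx² + (f_v + f_ty)²] = √[222.6² + (48.94 + 57.34)²] = 246.7 N/mm.
Capacity per unit length: φr_n = 0.75 × 0.6 × 490 × (0.707 × 4) = 623.6 N/mm.
246.7 ≤ 623.6 → adequate.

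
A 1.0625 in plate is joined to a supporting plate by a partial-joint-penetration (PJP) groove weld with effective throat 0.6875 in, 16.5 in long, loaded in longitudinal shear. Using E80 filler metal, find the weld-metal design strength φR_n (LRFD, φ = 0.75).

E80XX → F_EXX = 80 ksi.
Effective throat (given) t_e = 0.6875 in.
A_we = 0.6875 × 16.5 = 11.34 in².
F_nw = 0.6 F_EXX = 48 ksi.
φR_n = 0.75 × 48 × 11.34 = 408.4 kip.

φR_n ≈ 408 kip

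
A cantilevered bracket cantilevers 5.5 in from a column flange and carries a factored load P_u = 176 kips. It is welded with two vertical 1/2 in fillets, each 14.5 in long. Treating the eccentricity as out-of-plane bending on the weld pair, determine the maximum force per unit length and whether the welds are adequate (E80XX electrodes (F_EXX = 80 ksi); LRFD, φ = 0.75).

L_w = 2 × 14.5 = 29 in; section modulus (unit throat) S = 2 × L²/6 = 70.08 in².
Direct shear f_v = P/L_w = 176/29 = 6.069 kip/in.
Moment M = P × e = 176 × 5.5 = 968 kip·in; bending f_b = M/S = 13.81 kip/in.
f_max = √(f_v² + f_b²) = √(6.069² + 13.81²) = 15.09 kip/in.
φr_n = 0.75 × 0.6 × 80 × (0.707 × 0.5) = 12.73 kip/in → NOT adequate.

f_max ≈ 15.1 kip/in; NOT adequate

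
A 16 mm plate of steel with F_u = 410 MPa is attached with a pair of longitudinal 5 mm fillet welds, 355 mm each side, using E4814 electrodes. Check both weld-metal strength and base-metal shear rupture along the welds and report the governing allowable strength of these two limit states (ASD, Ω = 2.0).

R_n/Ω ≈ 361 kN (weld metal governs)

E48XX → F_EXX = 480 MPa.
t_e = 0.707 × 5 = 3.535 mm; L = 710 mm.
Weld metal: R_n/Ω = (1/2.0) × 0.6 × 480 × 3.535 × 710 × 10⁻³ = 361.4 kN.
Base metal (shear rupture): R_n/Ω = (1/2.0) × 0.6 × 410 × 16 × 710 × 10⁻³ = 1397 kN.
Governing: weld metal.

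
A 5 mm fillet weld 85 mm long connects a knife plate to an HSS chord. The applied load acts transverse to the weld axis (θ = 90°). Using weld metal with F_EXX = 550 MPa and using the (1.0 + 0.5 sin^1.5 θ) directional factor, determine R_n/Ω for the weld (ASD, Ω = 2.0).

t_e = 0.707 × 5 = 3.535 mm; A_we = 3.535 × 85 = 300.5 mm².
Directional factor: 1.0 + 0.5 sin^1.5(90°) = 1.5.
F_nw = 0.6 × 550 × 1.5 = 495 MPa.
R_n/Ω = (495 × 300.5) / 2.0 × 10⁻³ = 74.37 kN.

R_n/Ω ≈ 74.4 kN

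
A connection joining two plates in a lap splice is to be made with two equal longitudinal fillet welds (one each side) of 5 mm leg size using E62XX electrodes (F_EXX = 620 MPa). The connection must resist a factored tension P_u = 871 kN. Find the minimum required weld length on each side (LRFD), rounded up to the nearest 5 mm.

Throat t_e = 0.707 × 5 = 3.535 mm.
φr_n = 0.75 × 0.6 × 620 × 3.535 × 10⁻³ = 0.9863 kN/mm.
L_req = P_u / φr_n = 871 / 0.9863 = 883.1 mm total.
Per side: 883.1 / 2 = 441.6 mm.
Round up → use L = 445 mm on each side.

L = 445 mm on each side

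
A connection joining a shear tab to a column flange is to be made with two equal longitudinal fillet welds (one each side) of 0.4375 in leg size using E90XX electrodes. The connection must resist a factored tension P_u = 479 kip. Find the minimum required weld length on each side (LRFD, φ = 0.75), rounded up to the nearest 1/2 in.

E90XX → F_EXX = 90 ksi.
Throat t_e = 0.707 × 0.4375 = 0.3093 in.
φr_n = 0.75 × 0.6 × 90 × 0.3093 = 12.53 kip/in.
L_req = P_u / φr_n = 479 / 12.53 = 38.24 in total.
Per side: 38.24 / 2 = 19.12 in.
Round up → use L = 19.5 in on each side.

L = 19.5 in on each side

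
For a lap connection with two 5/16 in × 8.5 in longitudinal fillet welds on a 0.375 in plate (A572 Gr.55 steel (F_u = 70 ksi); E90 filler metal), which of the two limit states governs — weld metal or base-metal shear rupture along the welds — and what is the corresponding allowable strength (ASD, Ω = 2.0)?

R_n/Ω ≈ 101 kip (weld metal governs)

E90XX → F_EXX = 90 ksi.
t_e = 0.707 × 0.3125 = 0.2209 in; L = 17 in.
Weld metal: R_n/Ω = (1/2.0) × 0.6 × 90 × 0.2209 × 17 = 101.4 kip.
Base metal (shear rupture): R_n/Ω = (1/2.0) × 0.6 × 70 × 0.375 × 17 = 133.9 kip.
Governing: weld metal.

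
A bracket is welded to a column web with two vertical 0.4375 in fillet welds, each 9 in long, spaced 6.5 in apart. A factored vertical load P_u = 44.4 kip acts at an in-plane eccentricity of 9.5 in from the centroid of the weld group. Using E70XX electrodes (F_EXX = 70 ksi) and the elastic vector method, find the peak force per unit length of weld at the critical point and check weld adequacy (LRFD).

Total weld length L_w = 18 in. Treat welds as unit-width lines.
Polar moment about centroid: J = 2[d³/12 + d(b/2)²] = 2[9³/12 + 9×3.25²] = 311.6 in³.
Direct shear f_v = P/L_w = 44.4 / 18 = 2.467 kip/in (vertical).
Torsion M = P·e = 44.4 × 9.5 = 421.8 kip·in.
Critical point at (x, y) = (3.25, 4.5) from centroid. f_tx = M·y/J = 6.091 kip/in; f_ty = M·x/J = 4.399 kip/in.
Resultant f_max = √[f_tx² + (f_v + f_ty)²] = √[6.091² + (2.467 + 4.399)²] = 9.178 kip/in.
Capacity per unit length: φr_n = 0.75 × 0.6 × 70 × (0.707 × 0.4375) = 9.743 kip/in.
9.178 ≤ 9.743 → adequate.

f_max ≈ 9.18 kip/in; adequate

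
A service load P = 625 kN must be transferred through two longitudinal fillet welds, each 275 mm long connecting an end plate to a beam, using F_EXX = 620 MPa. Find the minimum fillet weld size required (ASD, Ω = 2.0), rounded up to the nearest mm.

Total weld length L = 550 mm.
Required throat t_e = P × Ω / (0.6 F_EXX × L) = 625 × 2.0 / (0.6 × 620 × 550 × 10⁻³) = 6.109 mm.
Required leg w = t_e / 0.707 = 8.641 mm → use 9 mm.

w = 9 mm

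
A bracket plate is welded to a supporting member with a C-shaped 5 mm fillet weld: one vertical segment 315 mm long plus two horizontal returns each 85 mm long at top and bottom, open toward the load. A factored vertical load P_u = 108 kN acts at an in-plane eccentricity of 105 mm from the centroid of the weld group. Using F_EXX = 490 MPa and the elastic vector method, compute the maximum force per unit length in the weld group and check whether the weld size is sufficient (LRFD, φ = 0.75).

f_max ≈ 418 N/mm; adequate

Total weld length L_w = 485 mm. Treat welds as unit-width lines.
Centroid: x̄ = 2×85×42.5 / 485 = 14.9 mm from the vertical weld.
Polar moment about centroid: J = I_x + I_y = [315³/12 + 2×85×157.5²] + [315×14.9² + 2(85³/12 + 85×27.6²)] = 7124000 mm³.
Direct shear f_v = P/L_w = 108×10³ / 485 = 222.7 N/mm (vertical).
Torsion M = P·e = 108×10³ × 105 = 11340000 N·mm.
Critical point at (x, y) = (70.1, 157.5) from centroid. f_tx = M·y/J = 250.7 N/mm; f_ty = M·x/J = 111.6 N/mm.
Resultant f_max = √[f_tx² + (f_v + f_ty)²] = √[250.7² + (222.7 + 111.6)²] = 417.9 N/mm.
Capacity per unit length: φr_n = 0.75 × 0.6 × 490 × (0.707 × 5) = 779.5 N/mm.
417.9 ≤ 779.5 → adequate.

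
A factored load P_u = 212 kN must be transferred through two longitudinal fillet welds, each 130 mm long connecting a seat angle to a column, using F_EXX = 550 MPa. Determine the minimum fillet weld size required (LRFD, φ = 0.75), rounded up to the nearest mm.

Total weld length L = 260 mm.
Required throat t_e = P_u / (φ × 0.6 F_EXX × L) = 212 / (0.75 × 0.6 × 550 × 260 × 10⁻³) = 3.294 mm.
Required leg w = t_e / 0.707 = 4.66 mm → use 5 mm.

w = 5 mm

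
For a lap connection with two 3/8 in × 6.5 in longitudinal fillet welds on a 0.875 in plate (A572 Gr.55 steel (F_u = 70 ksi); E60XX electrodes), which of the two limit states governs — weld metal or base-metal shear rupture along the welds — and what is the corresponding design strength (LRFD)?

φR_n ≈ 93.1 kip (weld metal governs)

E60XX → F_EXX = 60 ksi.
t_e = 0.707 × 0.375 = 0.2651 in; L = 13 in.
Weld metal: φR_n = 0.75 × 0.6 × 60 × 0.2651 × 13 = 93.06 kip.
Base metal (shear rupture): φR_n = 0.75 × 0.6 × 70 × 0.875 × 13 = 358.3 kip.
Governing: weld metal.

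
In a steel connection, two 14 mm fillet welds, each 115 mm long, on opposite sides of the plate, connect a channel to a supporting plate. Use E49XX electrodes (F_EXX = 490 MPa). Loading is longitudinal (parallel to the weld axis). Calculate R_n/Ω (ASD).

R_n/Ω ≈ 335 kN

Effective throat t_e = 0.707 × 14 = 9.898 mm.
Total length L = 230 mm; A_we = 9.898 × 230 = 2277 mm².
F_nw = 0.6 F_EXX = 0.6 × 490 = 294 MPa.
R_n = 294 × 2277 × 10⁻³ = 669.3 kN; R_n/Ω = 669.3/2.0 = 334.7 kN.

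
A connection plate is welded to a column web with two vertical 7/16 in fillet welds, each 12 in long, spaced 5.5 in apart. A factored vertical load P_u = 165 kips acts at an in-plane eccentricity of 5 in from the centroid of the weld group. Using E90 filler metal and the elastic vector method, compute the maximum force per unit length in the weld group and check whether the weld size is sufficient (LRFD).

f_max ≈ 15.8 kip/in; NOT adequate

E90XX → F_EXX = 90 ksi.
Total weld length L_w = 24 in. Treat welds as unit-width lines.
Polar moment about centroid: J = 2[d³/12 + d(b/2)²] = 2[12³/12 + 12×2.75²] = 469.5 in³.
Direct shear f_v = P/L_w = 165 / 24 = 6.875 kip/in (vertical).
Torsion M = P·e = 165 × 5 = 825 kip·in.
Critical point at (x, y) = (2.75, 6) from centroid. f_tx = M·y/J = 10.54 kip/in; f_ty = M·x/J = 4.832 kip/in.
Resultant f_max = √[f_tx² + (f_v + f_ty)²] = √[10.54² + (6.875 + 4.832)²] = 15.75 kip/in.
Capacity per unit length: φr_n = 0.75 × 0.6 × 90 × (0.707 × 0.4375) = 12.53 kip/in.
15.75 > 12.53 → NOT adequate.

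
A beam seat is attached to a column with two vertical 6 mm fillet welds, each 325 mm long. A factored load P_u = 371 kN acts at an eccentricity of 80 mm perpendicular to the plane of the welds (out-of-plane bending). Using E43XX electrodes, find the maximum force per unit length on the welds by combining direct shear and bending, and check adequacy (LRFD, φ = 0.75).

f_max ≈ 1020 N/mm; NOT adequate

E43XX → F_EXX = 430 MPa.
L_w = 2 × 325 = 650 mm; section modulus (unit throat) S = 2 × L²/6 = 35210 mm².
Direct shear f_v = P/L_w = 371×10³/650 = 570.8 N/mm.
Moment M = P × e = 371×10³ × 80 = 29680000 N·mm; bending f_b = M/S = 843 N/mm.
f_max = √(f_v² + f_b²) = √(570.8² + 843²) = 1018 N/mm.
φr_n = 0.75 × 0.6 × 430 × (0.707 × 6) = 820.8 N/mm → NOT adequate.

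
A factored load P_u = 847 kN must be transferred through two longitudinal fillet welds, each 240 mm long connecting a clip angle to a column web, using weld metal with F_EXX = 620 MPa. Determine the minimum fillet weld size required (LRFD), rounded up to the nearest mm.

Total weld length L = 480 mm.
Required throat t_e = P_u / (φ × 0.6 F_EXX × L) = 847 / (0.75 × 0.6 × 620 × 480 × 10⁻³) = 6.325 mm.
Required leg w = t_e / 0.707 = 8.946 mm → use 9 mm.

w = 9 mm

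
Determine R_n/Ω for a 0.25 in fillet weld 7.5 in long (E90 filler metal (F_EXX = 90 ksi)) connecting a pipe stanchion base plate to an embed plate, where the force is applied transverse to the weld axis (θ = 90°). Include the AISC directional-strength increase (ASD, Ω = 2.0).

R_n/Ω ≈ 53.7 kips

t_e = 0.707 × 0.25 = 0.1767 in; A_we = 0.1767 × 7.5 = 1.326 in².
Directional factor: 1.0 + 0.5 sin^1.5(90°) = 1.5.
F_nw = 0.6 × 90 × 1.5 = 81 ksi.
R_n/Ω = (81 × 1.326) / 2.0 = 53.69 kips.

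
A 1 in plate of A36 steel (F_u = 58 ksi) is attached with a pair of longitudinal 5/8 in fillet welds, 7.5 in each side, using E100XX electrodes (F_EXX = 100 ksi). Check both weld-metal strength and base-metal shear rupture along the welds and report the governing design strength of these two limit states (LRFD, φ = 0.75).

φR_n ≈ 298 kips (weld metal governs)

t_e = 0.707 × 0.625 = 0.4419 in; L = 15 in.
Weld metal: φR_n = 0.75 × 0.6 × 100 × 0.4419 × 15 = 298.3 kips.
Base metal (shear rupture): φR_n = 0.75 × 0.6 × 58 × 1 × 15 = 391.5 kips.
Governing: weld metal.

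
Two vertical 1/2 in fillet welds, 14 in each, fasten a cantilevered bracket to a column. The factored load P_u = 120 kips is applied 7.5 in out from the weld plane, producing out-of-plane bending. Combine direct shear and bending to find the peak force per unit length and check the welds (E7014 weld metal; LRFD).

f_max ≈ 14.4 kip/in; NOT adequate

E70XX → F_EXX = 70 ksi.
L_w = 2 × 14 = 28 in; section modulus (unit throat) S = 2 × L²/6 = 65.33 in².
Direct shear f_v = P/L_w = 120/28 = 4.286 kip/in.
Moment M = P × e = 120 × 7.5 = 900 kip·in; bending f_b = M/S = 13.78 kip/in.
f_max = √(f_v² + f_b²) = √(4.286² + 13.78²) = 14.43 kip/in.
φr_n = 0.75 × 0.6 × 70 × (0.707 × 0.5) = 11.14 kip/in → NOT adequate.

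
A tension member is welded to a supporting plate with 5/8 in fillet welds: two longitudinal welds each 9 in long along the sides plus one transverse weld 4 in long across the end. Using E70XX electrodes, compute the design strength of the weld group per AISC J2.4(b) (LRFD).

φR_n ≈ 306 kips

E70XX → F_EXX = 70 ksi.
t_e = 0.707 × 0.625 = 0.4419 in.
R_nwl = 0.6 × 70 × 0.4419 × 18 = 334.1 kips (longitudinal, 2 welds).
R_nwt = 0.6 × 70 × 0.4419 × 4 = 74.23 kips (transverse, base value).
(i) R_nwl + R_nwt = 408.3 kips; (ii) 0.85 R_nwl + 1.5 R_nwt = 395.3 kips.
R_n = max = 408.3 kips [governs: (i)]; φR_n = 306.2 kips.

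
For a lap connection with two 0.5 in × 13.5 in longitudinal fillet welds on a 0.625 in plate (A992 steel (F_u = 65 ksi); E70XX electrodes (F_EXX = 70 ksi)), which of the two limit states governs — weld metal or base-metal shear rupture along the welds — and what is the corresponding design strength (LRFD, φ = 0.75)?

φR_n ≈ 301 kips (weld metal governs)

t_e = 0.707 × 0.5 = 0.3535 in; L = 27 in.
Weld metal: φR_n = 0.75 × 0.6 × 70 × 0.3535 × 27 = 300.7 kips.
Base metal (shear rupture): φR_n = 0.75 × 0.6 × 65 × 0.625 × 27 = 493.6 kips.
Governing: weld metal.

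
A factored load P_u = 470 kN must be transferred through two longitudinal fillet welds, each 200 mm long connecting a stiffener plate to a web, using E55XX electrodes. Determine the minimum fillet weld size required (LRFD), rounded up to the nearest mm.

w = 7 mm

E55XX → F_EXX = 550 MPa.
Total weld length L = 400 mm.
Required throat t_e = P_u / (φ × 0.6 F_EXX × L) = 470 / (0.75 × 0.6 × 550 × 400 × 10⁻³) = 4.747 mm.
Required leg w = t_e / 0.707 = 6.715 mm → use 7 mm.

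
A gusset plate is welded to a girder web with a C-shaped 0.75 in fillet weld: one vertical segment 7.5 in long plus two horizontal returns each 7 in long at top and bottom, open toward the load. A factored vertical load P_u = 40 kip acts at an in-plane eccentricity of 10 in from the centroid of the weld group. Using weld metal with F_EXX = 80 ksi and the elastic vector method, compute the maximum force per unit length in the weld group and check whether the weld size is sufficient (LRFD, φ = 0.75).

Total weld length L_w = 21.5 in. Treat welds as unit-width lines.
Centroid: x̄ = 2×7×3.5 / 21.5 = 2.279 in from the vertical weld.
Polar moment about centroid: J = I_x + I_y = [7.5³/12 + 2×7×3.75²] + [7.5×2.279² + 2(7³/12 + 7×1.221²)] = 349 in³.
Direct shear f_v = P/L_w = 40 / 21.5 = 1.86 kip/in (vertical).
Torsion M = P·e = 40 × 10 = 400 kip·in.
Critical point at (x, y) = (4.721, 3.75) from centroid. f_tx = M·y/J = 4.298 kip/in; f_ty = M·x/J = 5.41 kip/in.
Resultant f_max = √[f_tx² + (f_v + f_ty)²] = √[4.298² + (1.86 + 5.41)²] = 8.446 kip/in.
Capacity per unit length: φr_n = 0.75 × 0.6 × 80 × (0.707 × 0.75) = 19.09 kip/in.
8.446 ≤ 19.09 → adequate.

f_max ≈ 8.45 kip/in; adequate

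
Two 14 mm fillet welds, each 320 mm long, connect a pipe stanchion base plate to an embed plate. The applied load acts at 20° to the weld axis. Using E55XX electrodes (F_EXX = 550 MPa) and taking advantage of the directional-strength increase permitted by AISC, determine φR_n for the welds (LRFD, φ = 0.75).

t_e = 0.707 × 14 = 9.898 mm; A_we = 9.898 × 640 = 6335 mm².
Directional factor: 1.0 + 0.5 sin^1.5(20°) = 1.1.
F_nw = 0.6 × 550 × 1.1 = 363 MPa.
φR_n = 0.75 × 363 × 6335 × 10⁻³ = 1725 kN.

φR_n ≈ 1720 kN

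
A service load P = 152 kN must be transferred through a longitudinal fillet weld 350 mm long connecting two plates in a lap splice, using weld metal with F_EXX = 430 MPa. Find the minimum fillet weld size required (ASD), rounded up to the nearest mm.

Total weld length L = 350 mm.
Required throat t_e = P × Ω / (0.6 F_EXX × L) = 152 × 2.0 / (0.6 × 430 × 350 × 10⁻³) = 3.367 mm.
Required leg w = t_e / 0.707 = 4.762 mm → use 5 mm.

w = 5 mm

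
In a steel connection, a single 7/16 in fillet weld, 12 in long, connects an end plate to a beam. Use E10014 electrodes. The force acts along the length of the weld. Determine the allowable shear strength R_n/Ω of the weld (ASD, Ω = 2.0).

R_n/Ω ≈ 111 kips

E100XX → F_EXX = 100 ksi.
Effective throat t_e = 0.707 × 0.4375 = 0.3093 in.
Total length L = 12 in; A_we = 0.3093 × 12 = 3.712 in².
F_nw = 0.6 F_EXX = 0.6 × 100 = 60 ksi.
R_n = 60 × 3.712 = 222.7 kips; R_n/Ω = 222.7/2.0 = 111.4 kips.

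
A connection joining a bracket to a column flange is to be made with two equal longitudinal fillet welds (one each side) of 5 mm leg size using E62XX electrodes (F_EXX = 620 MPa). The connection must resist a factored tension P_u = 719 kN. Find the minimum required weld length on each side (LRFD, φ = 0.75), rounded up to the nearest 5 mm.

L = 365 mm on each side

Throat t_e = 0.707 × 5 = 3.535 mm.
φr_n = 0.75 × 0.6 × 620 × 3.535 × 10⁻³ = 0.9863 kN/mm.
L_req = P_u / φr_n = 719 / 0.9863 = 729 mm total.
Per side: 729 / 2 = 364.5 mm.
Round up → use L = 365 mm on each side.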